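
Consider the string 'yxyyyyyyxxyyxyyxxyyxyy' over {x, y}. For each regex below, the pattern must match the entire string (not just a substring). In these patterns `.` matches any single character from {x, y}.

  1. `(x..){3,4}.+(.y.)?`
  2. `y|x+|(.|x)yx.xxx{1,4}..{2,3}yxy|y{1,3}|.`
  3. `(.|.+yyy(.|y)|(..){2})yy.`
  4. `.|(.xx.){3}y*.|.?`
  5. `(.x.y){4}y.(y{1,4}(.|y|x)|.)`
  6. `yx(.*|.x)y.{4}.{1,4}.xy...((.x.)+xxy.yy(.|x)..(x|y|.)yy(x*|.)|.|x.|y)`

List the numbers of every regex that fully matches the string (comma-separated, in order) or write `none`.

6

1 → no match — must start with 'x'
2 → no match
3 → no match
4 → no match
5 → no match
6 → match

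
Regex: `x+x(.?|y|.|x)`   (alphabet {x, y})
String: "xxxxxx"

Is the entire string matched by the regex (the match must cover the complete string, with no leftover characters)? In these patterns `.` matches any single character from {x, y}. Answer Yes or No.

Yes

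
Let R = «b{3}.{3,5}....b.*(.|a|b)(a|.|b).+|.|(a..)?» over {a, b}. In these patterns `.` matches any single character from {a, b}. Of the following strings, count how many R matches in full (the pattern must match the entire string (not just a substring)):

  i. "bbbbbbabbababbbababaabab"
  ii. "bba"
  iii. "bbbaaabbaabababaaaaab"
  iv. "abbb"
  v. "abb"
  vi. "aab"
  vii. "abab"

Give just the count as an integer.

i → match
ii → no match
iii → match
iv → no match
v → match
vi → match
vii → no match
Total matched: 4

4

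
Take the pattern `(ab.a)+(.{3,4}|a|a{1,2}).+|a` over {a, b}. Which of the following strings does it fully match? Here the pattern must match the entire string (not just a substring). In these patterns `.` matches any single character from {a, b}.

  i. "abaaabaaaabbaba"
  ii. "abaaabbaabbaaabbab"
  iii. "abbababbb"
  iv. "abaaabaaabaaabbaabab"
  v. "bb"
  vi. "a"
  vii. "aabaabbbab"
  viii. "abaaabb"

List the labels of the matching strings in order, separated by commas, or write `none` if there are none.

i, ii, iii, iv, vi, viii

i → match
ii → match
iii → match
iv → match
v → no match
vi → match
vii → no match
viii → match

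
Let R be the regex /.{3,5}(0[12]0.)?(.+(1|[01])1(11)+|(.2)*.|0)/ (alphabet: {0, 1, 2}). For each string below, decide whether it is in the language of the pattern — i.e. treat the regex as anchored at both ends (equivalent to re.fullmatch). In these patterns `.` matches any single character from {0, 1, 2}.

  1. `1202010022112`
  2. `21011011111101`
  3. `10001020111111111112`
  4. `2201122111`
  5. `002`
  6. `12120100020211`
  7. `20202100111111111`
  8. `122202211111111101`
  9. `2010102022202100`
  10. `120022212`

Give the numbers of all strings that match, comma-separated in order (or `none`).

7

1 → no match
2 → no match
3 → no match
4 → no match
5 → no match
6 → no match
7 → match
8 → no match
9 → no match
10 → no match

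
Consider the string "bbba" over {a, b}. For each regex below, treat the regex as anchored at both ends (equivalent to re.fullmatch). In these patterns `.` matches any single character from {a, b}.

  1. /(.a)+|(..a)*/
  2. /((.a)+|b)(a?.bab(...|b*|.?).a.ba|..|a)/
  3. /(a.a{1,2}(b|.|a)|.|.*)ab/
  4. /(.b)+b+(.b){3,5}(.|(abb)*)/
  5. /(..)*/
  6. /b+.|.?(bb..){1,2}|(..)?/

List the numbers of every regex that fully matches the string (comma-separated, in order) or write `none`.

1 → no match
2 → no match
3 → no match — must end with "ab"
4 → no match
5 → match
6 → match

5, 6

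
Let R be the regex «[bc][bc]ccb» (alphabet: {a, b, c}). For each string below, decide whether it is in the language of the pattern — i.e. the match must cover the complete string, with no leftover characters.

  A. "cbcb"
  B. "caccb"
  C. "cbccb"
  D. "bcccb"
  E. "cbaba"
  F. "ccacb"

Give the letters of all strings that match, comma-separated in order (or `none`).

C, D

A → no match — must end with "ccb"
B → no match
C → match
D → match
E → no match — must end with "ccb"
F → no match — must end with "ccb"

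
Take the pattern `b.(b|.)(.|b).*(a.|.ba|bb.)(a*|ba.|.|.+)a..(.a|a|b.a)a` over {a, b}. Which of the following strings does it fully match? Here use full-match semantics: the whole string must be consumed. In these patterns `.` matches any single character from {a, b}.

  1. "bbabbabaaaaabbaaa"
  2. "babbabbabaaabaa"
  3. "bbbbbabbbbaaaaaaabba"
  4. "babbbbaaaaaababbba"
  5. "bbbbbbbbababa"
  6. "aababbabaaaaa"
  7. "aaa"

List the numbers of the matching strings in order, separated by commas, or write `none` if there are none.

1 → match
2 → match
3 → no match — must end with "aa"
4 → no match — must end with "aa"
5 → no match — must end with "aa"
6 → no match — must start with "b"
7. "aaa" → no match — must start with "b"

1, 2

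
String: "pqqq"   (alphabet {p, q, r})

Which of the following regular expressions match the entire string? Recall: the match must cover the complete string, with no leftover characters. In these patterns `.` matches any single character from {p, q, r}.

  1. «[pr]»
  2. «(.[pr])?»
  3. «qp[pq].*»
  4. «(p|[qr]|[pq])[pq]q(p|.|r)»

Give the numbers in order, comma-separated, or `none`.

4

1 → no match
2 → no match
3 → no match — must start with "qp"
4 → match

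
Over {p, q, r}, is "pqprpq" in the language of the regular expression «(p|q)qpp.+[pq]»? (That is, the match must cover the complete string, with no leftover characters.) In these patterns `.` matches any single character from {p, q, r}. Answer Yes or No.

No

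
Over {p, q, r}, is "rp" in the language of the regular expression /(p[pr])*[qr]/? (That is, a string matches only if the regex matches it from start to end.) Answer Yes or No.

No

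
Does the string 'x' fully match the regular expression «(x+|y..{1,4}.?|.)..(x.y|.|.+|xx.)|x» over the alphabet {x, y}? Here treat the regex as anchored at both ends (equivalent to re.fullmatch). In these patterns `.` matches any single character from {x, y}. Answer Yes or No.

Yes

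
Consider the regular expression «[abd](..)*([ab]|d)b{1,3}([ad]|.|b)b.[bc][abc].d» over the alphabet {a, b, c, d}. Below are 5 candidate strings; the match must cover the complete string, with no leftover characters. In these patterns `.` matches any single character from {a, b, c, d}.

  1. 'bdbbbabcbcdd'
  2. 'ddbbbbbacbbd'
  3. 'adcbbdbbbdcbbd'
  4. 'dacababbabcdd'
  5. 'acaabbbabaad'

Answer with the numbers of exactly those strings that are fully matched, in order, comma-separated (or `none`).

1, 2, 3, 5

1 → match
2 → match
3 → match
4 → no match
5 → match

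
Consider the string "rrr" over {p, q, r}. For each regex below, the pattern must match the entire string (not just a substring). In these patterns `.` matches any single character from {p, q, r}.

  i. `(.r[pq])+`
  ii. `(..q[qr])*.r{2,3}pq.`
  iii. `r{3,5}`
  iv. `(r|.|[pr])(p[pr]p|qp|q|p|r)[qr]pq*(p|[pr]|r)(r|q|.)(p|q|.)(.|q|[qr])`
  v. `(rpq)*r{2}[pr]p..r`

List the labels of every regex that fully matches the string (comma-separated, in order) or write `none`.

i → no match
ii → no match
iii → match
iv → no match
v → no match

iii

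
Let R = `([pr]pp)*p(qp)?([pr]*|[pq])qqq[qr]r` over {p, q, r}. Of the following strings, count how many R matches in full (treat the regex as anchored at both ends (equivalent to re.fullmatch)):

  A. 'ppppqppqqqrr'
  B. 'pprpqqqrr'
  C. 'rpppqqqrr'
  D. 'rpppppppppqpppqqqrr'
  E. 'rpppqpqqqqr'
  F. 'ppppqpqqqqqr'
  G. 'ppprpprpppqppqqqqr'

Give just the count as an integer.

7

A. 'ppppqppqqqrr' → match
B. 'pprpqqqrr' → match
C. 'rpppqqqrr' → match
D → match
E. 'rpppqpqqqqr' → match
F. 'ppppqpqqqqqr' → match
G → match
Total matched: 7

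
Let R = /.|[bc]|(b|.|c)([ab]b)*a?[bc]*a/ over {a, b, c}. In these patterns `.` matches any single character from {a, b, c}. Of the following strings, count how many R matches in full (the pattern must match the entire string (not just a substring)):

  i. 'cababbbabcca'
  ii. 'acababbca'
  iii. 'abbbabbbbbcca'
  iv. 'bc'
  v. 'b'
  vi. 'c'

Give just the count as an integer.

i → match
ii → no match
iii → no match
iv → no match
v → match
vi → match
Total matched: 3

3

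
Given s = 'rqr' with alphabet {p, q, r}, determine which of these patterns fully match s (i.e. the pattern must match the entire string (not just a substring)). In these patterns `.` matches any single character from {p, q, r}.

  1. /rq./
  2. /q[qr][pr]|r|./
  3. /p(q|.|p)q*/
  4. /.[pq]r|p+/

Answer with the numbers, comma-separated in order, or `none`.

1 → match
2 → no match
3 → no match — must start with 'p'
4 → match

1, 4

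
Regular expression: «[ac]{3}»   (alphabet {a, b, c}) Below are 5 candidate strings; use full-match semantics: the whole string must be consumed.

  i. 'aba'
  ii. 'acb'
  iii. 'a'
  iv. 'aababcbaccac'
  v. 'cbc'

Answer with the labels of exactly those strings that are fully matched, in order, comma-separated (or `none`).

i → no match
ii → no match
iii → no match
iv → no match
v → no match

none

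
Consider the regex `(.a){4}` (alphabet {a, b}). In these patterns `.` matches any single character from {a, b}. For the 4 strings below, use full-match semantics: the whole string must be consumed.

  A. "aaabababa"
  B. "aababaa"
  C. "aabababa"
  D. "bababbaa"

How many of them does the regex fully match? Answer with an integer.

A → no match
B → no match
C → match
D → no match
Total matched: 1

1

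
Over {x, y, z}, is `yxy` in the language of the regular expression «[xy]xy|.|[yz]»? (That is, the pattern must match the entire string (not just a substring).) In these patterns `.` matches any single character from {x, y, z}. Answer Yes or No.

Yes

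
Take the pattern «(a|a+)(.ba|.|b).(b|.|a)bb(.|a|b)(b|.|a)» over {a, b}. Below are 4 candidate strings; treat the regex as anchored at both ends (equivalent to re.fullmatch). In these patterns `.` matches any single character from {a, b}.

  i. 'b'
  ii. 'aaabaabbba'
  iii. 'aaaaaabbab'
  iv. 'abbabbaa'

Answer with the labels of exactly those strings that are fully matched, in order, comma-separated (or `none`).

i → no match — must start with 'a'
ii → match
iii → match
iv → match

ii, iii, iv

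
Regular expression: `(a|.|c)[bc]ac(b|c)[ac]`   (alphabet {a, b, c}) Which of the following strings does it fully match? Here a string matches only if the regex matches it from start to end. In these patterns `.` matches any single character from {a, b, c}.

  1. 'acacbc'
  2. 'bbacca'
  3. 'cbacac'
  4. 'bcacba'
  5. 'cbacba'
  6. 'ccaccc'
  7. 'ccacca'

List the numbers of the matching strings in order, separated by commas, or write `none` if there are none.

1 → match
2 → match
3 → no match
4 → match
5 → match
6 → match
7 → match

1, 2, 4, 5, 6, 7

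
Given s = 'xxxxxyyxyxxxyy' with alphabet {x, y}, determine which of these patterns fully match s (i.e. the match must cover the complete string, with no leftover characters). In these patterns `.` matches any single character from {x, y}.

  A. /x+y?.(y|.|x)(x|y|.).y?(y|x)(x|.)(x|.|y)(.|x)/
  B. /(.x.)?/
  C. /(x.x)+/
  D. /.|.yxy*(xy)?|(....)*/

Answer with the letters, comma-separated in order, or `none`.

A → match
B → no match
C → no match — must end with 'x'
D → no match

A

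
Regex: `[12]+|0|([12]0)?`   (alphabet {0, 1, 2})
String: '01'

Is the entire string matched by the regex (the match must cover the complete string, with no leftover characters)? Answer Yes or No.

No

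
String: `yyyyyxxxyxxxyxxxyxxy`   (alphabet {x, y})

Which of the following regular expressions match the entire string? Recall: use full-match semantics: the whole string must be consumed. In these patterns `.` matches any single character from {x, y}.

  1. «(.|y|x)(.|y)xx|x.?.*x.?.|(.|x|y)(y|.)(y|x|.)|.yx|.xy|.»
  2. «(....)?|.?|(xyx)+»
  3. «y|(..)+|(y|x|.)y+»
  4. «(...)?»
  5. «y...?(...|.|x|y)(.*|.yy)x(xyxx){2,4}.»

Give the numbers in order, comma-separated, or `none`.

1 → no match
2 → no match
3 → match
4 → no match
5 → match

3, 5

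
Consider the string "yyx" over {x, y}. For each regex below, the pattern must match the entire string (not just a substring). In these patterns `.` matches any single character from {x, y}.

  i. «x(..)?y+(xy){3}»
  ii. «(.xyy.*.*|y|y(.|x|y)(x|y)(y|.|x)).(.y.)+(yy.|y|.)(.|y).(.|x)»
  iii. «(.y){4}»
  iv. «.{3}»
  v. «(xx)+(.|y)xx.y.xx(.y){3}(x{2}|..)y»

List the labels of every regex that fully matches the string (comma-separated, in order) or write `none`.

i → no match — must start with "x"
ii → no match
iii → no match — must end with "y"
iv → match
v → no match — must start with "xx"

iv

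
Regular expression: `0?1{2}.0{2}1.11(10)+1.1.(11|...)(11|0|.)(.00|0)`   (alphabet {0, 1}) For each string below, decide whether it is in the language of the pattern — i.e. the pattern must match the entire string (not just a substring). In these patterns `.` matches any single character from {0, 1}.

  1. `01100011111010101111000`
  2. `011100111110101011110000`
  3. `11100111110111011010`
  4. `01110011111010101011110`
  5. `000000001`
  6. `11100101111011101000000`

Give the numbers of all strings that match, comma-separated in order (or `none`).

1, 2, 3, 4

1 → match
2 → match
3 → match
4 → match
5 → no match
6 → no match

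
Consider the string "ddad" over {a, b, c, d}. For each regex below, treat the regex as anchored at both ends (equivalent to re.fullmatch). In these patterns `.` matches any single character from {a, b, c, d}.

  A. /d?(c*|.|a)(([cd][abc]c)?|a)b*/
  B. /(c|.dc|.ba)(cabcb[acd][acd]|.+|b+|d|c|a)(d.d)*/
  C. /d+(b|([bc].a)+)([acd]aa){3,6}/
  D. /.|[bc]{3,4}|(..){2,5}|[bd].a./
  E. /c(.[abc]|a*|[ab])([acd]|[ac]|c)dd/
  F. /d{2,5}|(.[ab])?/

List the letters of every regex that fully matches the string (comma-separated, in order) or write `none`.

D

A → no match
B → no match
C → no match — must end with "aa"
D → match
E → no match — must start with "c"
F → no match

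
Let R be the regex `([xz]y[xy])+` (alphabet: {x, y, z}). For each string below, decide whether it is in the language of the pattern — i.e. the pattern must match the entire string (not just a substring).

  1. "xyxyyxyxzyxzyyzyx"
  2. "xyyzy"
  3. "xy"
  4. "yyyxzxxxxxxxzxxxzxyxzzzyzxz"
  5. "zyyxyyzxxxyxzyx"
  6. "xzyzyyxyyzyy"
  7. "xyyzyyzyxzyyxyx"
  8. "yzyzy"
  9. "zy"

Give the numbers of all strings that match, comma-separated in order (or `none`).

1 → no match
2 → no match
3 → no match
4 → no match
5 → no match
6 → no match
7 → match
8 → no match
9 → no match

7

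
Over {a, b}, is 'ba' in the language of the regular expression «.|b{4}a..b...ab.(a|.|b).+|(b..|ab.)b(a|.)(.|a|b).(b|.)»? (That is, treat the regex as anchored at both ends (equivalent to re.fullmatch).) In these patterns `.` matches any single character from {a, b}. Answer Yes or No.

No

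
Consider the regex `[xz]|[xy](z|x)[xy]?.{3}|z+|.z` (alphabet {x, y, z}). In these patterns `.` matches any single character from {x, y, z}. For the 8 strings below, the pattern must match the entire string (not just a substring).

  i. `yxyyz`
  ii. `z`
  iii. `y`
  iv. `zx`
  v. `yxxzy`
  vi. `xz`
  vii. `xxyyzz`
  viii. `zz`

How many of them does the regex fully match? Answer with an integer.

i. `yxyyz` → match
ii. `z` → match
iii. `y` → no match
iv. `zx` → no match
v. `yxxzy` → match
vi. `xz` → match
vii. `xxyyzz` → match
viii. `zz` → match
Total matched: 6

6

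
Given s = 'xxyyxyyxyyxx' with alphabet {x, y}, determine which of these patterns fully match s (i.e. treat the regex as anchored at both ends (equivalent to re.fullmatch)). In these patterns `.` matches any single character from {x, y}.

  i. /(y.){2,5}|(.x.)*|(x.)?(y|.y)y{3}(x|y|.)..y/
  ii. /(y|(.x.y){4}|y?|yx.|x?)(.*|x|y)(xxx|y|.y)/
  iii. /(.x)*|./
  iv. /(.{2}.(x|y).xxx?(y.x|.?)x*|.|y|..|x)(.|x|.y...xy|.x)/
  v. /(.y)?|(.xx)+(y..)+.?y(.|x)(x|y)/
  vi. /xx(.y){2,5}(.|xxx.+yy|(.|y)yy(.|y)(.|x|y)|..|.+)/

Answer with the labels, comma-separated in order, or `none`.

i, vi

i → match
ii → no match
iii → no match
iv → no match
v → no match
vi → match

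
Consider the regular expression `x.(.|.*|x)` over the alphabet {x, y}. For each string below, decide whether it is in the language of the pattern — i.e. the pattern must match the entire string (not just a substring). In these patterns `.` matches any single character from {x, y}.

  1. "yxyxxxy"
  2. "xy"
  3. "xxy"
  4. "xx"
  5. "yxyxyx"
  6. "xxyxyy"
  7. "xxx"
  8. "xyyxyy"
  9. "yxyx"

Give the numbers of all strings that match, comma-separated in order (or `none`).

1 → no match — must start with "x"
2 → match
3 → match
4 → match
5 → no match — must start with "x"
6 → match
7 → match
8 → match
9 → no match — must start with "x"

2, 3, 4, 6, 7, 8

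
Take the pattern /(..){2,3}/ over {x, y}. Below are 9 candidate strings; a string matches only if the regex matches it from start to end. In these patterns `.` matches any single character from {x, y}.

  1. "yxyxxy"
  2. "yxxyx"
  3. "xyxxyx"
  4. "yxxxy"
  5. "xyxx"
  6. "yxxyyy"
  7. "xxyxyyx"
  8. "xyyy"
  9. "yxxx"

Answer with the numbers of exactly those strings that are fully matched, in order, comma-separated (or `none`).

1, 3, 5, 6, 8, 9

1 → match
2 → no match
3 → match
4 → no match
5 → match
6 → match
7 → no match
8 → match
9 → match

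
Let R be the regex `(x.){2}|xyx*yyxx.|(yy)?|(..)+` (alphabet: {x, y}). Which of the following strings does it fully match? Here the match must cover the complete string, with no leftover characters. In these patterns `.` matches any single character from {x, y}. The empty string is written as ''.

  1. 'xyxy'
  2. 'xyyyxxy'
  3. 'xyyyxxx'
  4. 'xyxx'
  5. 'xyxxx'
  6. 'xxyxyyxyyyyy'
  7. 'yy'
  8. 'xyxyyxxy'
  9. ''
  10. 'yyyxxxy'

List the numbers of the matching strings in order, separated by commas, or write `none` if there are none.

1 → match
2 → match
3 → match
4 → match
5 → no match
6 → match
7 → match
8 → match
9 → match
10 → no match

1, 2, 3, 4, 6, 7, 8, 9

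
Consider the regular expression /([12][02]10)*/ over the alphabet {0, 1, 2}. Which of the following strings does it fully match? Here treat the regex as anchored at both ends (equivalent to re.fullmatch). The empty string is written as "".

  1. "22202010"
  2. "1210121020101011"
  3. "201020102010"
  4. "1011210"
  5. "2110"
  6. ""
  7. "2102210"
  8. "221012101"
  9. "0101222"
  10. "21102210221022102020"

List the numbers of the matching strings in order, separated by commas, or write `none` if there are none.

3, 6

1 → no match
2 → no match
3 → match
4 → no match
5 → no match
6 → match
7 → no match
8 → no match
9 → no match
10 → no match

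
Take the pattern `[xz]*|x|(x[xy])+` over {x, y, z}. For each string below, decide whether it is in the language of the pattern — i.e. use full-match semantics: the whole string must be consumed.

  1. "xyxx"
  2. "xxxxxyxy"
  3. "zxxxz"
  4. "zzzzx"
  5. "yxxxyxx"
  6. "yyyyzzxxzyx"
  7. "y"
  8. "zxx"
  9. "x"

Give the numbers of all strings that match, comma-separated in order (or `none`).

1, 2, 3, 4, 8, 9

1 → match
2 → match
3 → match
4 → match
5 → no match
6 → no match
7 → no match
8 → match
9 → match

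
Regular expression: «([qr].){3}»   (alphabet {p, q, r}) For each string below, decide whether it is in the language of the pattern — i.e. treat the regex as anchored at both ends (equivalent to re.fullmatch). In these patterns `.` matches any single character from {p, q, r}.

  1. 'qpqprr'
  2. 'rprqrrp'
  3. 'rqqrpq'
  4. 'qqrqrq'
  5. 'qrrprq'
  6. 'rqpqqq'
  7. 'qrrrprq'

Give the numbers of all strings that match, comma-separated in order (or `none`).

1. 'qpqprr' → match
2. 'rprqrrp' → no match
3. 'rqqrpq' → no match
4. 'qqrqrq' → match
5. 'qrrprq' → match
6. 'rqpqqq' → no match
7. 'qrrrprq' → no match

1, 4, 5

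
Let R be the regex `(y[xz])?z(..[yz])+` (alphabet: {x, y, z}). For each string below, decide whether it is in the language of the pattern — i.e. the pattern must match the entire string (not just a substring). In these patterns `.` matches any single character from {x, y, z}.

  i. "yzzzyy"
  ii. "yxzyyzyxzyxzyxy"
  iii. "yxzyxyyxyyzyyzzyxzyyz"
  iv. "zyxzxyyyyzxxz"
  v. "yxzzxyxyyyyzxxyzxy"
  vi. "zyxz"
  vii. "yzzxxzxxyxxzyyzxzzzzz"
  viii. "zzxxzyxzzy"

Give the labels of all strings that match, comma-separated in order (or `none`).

i → match
ii → match
iii → match
iv → match
v → match
vi → match
vii → match
viii → no match

i, ii, iii, iv, v, vi, vii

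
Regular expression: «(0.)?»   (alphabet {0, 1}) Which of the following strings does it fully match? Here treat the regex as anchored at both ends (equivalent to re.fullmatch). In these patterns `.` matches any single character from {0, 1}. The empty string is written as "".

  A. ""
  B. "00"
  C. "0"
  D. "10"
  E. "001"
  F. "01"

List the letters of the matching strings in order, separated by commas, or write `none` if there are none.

A, B, F

A. "" → match
B. "00" → match
C. "0" → no match
D. "10" → no match
E. "001" → no match
F. "01" → match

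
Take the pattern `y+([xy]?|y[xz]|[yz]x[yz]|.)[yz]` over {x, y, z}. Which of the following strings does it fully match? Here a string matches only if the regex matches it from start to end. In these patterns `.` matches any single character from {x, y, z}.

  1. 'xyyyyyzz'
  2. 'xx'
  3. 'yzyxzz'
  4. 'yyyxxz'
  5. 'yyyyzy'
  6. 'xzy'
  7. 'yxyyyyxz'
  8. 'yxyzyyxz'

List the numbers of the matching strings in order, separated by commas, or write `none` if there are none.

1 → no match — must start with 'y'
2 → no match — must start with 'y'
3 → no match
4 → no match
5 → match
6 → no match — must start with 'y'
7 → no match
8 → no match

5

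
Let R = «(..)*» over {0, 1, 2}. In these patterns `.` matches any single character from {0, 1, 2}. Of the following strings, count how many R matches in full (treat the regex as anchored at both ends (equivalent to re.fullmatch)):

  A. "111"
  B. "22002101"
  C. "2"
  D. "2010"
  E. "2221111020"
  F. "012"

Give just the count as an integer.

A → no match
B → match
C → no match
D → match
E → match
F → no match
Total matched: 3

3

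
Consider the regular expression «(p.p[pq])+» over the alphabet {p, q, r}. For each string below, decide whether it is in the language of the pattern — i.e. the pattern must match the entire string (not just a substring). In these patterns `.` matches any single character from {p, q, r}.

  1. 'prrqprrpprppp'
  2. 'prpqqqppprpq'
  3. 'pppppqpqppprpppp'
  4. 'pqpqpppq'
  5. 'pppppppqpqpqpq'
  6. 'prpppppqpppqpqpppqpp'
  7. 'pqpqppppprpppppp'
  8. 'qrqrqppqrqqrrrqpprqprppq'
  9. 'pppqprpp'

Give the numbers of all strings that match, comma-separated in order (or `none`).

4, 6, 7, 9

1 → no match
2 → no match
3 → no match
4 → match
5 → no match
6 → match
7 → match
8 → no match — must start with 'p'
9 → match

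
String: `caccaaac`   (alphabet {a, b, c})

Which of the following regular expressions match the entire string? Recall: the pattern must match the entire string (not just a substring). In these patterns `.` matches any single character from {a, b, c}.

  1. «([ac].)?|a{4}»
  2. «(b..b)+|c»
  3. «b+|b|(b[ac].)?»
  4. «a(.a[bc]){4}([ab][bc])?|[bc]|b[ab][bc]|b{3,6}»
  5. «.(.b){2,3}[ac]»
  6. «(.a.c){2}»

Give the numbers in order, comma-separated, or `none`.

1 → no match
2 → no match
3 → no match
4 → no match
5 → no match
6 → match

6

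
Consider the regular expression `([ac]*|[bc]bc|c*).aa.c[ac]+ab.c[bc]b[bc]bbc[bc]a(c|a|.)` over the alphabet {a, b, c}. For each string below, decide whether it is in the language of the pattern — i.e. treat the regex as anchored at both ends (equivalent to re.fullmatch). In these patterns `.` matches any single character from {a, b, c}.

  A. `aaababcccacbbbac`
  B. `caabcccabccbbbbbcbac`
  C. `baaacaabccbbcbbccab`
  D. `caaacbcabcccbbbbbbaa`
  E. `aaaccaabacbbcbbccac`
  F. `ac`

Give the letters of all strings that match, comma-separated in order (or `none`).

B, C, E

A → no match
B → match
C → match
D → no match
E → match
F → no match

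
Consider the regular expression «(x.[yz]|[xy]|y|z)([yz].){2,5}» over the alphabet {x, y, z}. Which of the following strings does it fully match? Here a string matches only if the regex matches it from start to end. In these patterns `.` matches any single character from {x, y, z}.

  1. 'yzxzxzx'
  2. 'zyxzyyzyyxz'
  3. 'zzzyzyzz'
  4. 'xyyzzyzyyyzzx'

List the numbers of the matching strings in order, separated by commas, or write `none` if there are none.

1 → match
2 → no match
3 → no match
4 → match

1, 4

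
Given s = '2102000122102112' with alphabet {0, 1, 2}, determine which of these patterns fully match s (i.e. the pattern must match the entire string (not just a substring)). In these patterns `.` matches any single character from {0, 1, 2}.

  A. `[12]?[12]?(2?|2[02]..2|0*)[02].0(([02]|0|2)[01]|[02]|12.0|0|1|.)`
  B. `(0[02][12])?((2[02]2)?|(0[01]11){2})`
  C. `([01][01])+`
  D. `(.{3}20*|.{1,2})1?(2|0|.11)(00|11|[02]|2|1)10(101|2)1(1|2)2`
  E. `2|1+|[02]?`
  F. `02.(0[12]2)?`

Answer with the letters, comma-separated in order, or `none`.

A → no match
B → no match
C → no match
D → match
E → no match
F → no match — must start with '02'

D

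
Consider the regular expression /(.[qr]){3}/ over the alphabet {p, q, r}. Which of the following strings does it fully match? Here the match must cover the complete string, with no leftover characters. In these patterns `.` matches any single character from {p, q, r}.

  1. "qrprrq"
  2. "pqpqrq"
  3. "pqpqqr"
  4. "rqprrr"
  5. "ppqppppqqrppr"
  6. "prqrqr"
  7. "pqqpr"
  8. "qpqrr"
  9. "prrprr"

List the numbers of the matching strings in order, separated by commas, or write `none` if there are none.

1 → match
2 → match
3 → match
4 → match
5 → no match
6 → match
7 → no match
8 → no match
9 → no match

1, 2, 3, 4, 6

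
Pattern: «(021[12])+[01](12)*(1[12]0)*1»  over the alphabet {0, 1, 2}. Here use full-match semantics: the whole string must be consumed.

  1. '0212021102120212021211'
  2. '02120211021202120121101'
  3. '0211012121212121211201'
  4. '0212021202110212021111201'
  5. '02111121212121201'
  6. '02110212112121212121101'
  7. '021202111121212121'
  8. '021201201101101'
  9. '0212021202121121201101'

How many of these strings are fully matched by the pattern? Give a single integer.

1 → match
2 → match
3 → no match
4 → match
5 → match
6 → match
7 → match
8 → match
9 → match
Total matched: 8

8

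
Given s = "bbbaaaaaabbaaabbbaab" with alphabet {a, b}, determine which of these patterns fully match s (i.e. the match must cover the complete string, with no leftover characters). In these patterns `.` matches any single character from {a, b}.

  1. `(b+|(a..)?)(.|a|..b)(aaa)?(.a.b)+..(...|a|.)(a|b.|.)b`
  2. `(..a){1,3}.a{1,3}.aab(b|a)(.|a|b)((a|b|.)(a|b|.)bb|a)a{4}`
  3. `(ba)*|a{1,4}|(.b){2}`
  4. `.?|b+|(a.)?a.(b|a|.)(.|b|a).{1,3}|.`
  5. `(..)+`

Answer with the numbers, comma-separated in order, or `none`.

1, 5

1 → match
2 → no match — must end with "a"
3 → no match
4 → no match
5 → match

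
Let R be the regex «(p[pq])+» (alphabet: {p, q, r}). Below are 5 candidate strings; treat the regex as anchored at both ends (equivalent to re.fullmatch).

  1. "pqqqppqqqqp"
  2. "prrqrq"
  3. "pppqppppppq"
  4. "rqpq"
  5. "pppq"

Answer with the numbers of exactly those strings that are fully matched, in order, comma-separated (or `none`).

5

1 → no match
2 → no match
3 → no match
4 → no match — must start with "p"
5 → match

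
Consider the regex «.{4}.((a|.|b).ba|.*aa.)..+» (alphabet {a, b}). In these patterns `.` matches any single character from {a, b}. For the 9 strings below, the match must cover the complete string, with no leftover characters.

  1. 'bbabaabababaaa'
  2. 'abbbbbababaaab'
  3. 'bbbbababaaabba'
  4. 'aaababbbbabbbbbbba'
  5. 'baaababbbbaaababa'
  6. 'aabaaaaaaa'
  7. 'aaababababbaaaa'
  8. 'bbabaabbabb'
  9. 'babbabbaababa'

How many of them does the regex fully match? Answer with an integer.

1 → no match
2 → match
3 → match
4 → no match
5 → match
6. 'aabaaaaaaa' → match
7 → match
8. 'bbabaabbabb' → match
9 → match
Total matched: 7

7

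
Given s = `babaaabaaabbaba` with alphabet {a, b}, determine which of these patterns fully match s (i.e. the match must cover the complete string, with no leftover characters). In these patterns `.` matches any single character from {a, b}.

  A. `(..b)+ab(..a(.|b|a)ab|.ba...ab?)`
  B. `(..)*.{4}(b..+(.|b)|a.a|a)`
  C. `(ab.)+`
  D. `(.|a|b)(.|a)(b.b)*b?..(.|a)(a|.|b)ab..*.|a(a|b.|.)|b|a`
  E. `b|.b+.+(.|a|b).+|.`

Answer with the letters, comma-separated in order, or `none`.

B

A → no match
B → match
C → no match — must start with `ab`
D → no match
E → no match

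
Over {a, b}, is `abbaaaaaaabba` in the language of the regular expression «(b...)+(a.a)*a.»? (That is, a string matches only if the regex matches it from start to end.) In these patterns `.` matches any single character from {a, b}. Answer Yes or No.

Every match must start with `b`, but `abbaaaaaaabba` does not.

No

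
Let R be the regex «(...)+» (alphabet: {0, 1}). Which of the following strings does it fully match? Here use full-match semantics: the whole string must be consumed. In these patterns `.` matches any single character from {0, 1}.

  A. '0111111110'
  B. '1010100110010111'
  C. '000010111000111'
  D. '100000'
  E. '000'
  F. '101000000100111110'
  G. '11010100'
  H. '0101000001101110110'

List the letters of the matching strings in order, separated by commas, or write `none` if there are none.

C, D, E, F

A → no match
B → no match
C → match
D → match
E → match
F → match
G → no match
H → no match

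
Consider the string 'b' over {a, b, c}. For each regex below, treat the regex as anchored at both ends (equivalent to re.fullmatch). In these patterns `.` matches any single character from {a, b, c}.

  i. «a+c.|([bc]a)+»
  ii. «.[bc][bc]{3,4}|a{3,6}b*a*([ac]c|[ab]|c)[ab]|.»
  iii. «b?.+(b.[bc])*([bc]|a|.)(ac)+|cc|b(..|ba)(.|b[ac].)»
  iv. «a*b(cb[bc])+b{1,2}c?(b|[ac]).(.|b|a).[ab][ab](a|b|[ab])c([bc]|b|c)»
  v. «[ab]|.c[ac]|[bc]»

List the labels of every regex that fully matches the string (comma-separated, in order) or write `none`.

i → no match
ii → match
iii → no match
iv → no match
v → match

ii, v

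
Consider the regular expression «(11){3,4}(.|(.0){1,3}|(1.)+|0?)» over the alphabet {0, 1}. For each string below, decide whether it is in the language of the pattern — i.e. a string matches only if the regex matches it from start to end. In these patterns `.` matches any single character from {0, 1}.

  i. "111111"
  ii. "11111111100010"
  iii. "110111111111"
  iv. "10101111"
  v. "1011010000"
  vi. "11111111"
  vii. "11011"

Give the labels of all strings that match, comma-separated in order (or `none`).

i → match
ii → match
iii → no match
iv → no match — must start with "11"
v → no match — must start with "11"
vi → match
vii → no match

i, ii, vi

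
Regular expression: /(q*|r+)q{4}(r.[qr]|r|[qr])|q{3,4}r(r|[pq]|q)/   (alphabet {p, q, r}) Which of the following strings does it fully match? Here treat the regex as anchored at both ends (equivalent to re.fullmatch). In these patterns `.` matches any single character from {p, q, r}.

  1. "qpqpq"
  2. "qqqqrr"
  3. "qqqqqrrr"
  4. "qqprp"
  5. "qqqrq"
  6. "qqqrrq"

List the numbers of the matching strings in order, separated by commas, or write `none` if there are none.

2, 3, 5

1 → no match
2 → match
3 → match
4 → no match
5 → match
6 → no match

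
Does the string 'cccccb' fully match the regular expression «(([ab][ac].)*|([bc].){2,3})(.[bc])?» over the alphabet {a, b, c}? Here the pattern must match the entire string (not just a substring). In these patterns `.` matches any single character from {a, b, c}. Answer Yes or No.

Yes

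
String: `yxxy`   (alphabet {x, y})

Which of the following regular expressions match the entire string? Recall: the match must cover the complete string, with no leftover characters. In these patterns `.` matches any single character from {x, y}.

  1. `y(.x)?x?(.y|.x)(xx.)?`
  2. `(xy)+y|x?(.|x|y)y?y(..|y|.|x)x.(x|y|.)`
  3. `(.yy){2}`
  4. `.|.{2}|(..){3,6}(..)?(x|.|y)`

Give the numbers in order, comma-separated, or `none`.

1 → match
2 → no match
3 → no match — must end with `yy`
4 → no match

1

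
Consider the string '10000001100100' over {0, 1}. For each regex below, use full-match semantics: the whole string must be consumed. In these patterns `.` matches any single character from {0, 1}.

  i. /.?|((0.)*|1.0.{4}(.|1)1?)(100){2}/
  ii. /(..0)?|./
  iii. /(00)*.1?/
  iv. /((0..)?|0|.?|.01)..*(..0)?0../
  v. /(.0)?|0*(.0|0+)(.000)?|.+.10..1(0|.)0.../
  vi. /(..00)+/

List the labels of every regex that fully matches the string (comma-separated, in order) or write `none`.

i

i → match
ii → no match
iii → no match
iv → no match
v → no match
vi → no match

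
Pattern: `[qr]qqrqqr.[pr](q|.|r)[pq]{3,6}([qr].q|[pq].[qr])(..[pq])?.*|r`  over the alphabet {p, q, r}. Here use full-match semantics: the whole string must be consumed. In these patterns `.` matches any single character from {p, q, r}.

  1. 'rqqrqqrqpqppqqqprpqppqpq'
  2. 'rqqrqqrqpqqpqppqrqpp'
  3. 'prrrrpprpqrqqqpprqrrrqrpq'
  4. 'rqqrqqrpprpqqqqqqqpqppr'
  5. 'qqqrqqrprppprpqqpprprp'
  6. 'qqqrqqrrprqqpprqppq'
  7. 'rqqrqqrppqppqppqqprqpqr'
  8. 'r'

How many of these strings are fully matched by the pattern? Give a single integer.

1 → match
2 → match
3 → no match
4 → match
5 → no match
6 → match
7 → match
8. 'r' → match
Total matched: 6

6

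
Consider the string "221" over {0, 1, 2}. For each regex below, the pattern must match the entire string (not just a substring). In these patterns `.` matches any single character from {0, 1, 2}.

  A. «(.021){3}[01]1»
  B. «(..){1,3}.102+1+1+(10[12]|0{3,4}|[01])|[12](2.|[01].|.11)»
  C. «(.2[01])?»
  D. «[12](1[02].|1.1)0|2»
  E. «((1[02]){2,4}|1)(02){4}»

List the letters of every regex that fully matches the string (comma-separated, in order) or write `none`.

B, C

A → no match
B → match
C → match
D → no match
E → no match — must start with "1"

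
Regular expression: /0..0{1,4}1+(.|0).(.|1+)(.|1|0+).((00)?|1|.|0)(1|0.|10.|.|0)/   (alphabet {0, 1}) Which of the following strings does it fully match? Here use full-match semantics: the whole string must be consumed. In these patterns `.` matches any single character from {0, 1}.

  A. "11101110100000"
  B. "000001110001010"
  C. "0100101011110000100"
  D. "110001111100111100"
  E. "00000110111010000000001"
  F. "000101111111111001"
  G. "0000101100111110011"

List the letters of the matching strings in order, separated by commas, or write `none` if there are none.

B

A → no match — must start with "0"
B → match
C → no match
D → no match — must start with "0"
E → no match
F → no match
G → no match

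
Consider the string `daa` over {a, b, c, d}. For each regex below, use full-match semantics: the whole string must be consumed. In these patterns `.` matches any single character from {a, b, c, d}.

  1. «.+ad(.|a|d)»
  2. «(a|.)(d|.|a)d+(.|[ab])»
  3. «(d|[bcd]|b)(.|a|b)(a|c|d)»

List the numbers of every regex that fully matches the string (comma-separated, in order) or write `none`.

3

1 → no match
2 → no match
3 → match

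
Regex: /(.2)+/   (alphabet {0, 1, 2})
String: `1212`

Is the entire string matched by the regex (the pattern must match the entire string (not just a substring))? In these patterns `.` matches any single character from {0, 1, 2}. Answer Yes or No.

Yes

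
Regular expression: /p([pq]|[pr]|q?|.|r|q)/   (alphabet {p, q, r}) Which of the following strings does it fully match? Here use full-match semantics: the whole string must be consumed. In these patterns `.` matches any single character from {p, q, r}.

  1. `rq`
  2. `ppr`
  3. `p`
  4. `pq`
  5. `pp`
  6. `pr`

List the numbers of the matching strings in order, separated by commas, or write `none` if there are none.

1 → no match — must start with `p`
2 → no match
3 → match
4 → match
5 → match
6 → match

3, 4, 5, 6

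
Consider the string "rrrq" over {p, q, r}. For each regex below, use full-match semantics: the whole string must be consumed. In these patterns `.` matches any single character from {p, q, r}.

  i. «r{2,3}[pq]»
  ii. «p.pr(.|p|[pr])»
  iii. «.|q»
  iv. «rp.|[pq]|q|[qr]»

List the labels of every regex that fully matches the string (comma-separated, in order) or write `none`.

i

i → match
ii → no match — must start with "p"
iii → no match
iv → no match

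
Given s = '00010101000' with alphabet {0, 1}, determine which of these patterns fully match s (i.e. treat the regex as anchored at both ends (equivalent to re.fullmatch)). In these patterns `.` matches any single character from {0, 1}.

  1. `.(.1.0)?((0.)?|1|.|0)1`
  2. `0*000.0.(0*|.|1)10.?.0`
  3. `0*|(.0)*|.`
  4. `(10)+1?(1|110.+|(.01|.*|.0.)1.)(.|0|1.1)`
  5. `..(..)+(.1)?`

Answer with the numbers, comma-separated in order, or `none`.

1 → no match — must end with '1'
2 → match
3 → no match
4 → no match — must start with '10'
5 → no match

2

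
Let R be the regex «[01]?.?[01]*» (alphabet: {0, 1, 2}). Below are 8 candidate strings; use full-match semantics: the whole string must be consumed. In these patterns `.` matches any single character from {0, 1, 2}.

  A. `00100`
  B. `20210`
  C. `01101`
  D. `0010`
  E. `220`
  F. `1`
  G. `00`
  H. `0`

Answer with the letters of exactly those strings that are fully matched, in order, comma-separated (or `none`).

A, C, D, F, G, H

A → match
B → no match
C → match
D → match
E → no match
F → match
G → match
H → match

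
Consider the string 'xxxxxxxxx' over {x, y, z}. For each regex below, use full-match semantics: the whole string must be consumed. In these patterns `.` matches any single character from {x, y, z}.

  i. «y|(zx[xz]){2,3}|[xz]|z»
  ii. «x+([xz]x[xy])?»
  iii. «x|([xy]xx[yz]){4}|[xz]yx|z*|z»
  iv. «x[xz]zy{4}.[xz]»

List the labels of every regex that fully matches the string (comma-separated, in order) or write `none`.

ii

i → no match
ii → match
iii → no match
iv → no match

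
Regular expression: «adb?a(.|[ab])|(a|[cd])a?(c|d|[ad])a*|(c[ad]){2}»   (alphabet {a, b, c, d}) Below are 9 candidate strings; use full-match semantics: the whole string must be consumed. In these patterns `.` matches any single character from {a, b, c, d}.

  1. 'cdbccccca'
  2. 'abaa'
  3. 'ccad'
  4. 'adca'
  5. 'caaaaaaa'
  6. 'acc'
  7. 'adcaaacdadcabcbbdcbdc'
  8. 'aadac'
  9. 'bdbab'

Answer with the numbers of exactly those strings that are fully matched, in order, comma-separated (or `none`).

5

1 → no match
2 → no match
3 → no match
4 → no match
5 → match
6 → no match
7 → no match
8 → no match
9 → no match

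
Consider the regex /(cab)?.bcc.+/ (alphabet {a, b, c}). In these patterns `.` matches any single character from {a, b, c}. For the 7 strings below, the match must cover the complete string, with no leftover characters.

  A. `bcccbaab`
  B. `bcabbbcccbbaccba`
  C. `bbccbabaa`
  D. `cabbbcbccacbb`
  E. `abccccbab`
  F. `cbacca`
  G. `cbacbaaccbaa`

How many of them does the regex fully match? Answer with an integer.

A. `bcccbaab` → no match
B → no match
C. `bbccbabaa` → match
D → no match
E. `abccccbab` → match
F. `cbacca` → no match
G. `cbacbaaccbaa` → no match
Total matched: 2

2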